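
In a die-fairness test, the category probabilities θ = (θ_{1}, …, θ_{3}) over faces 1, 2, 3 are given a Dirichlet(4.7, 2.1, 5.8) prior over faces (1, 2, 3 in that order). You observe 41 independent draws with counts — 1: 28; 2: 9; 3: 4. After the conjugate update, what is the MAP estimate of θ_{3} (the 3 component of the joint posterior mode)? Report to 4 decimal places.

0.1739

The Dirichlet prior is conjugate to the Multinomial likelihood: each posterior αⱼ = prior αⱼ + observed count nⱼ.
Posterior concentration: (32.7, 11.1, 9.8), total = 53.6.
Joint mode component: (α_{3}−1)/(Σα−K) = 8.8/50.6 = 0.1739.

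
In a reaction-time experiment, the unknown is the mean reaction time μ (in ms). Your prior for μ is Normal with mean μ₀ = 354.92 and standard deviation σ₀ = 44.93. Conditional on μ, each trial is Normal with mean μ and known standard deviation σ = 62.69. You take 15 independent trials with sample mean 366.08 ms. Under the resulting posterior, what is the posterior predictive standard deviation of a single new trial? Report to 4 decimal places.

64.5131

For Normal data with known variance σ², a Normal(μ₀, σ₀²) prior on μ is conjugate. Posterior precision = 1/σ₀² + n/σ²; posterior mean is the precision-weighted average of μ₀ and x̄.
σ₀² = 44.93² = 2018.7049, σ² = 62.69² = 3930.0361; σ² + n·σ₀² = 3930.0361 + 15·2018.7049 = 34210.6096.
Posterior precision = 1/σ₀² + n/σ² = 1/2018.7049 + 15/3930.0361 = (σ² + n·σ₀²)/(σ₀²σ²) = 34210.6096/(2018.7049·3930.0361); posterior variance σₙ² = σ₀²σ²/(σ² + n·σ₀²) = 2018.7049·3930.0361/34210.6096 = 231.904173.
Predictive variance for one new observation = σₙ² + σ² = 2018.7049·3930.0361/34210.6096 + 3930.0361 = σ²·(σ₀² + 34210.6096)/34210.6096 = 3930.0361·36229.3145/34210.6096 = 4161.940273; SD = √(3930.0361·36229.3145/34210.6096) = 64.5131.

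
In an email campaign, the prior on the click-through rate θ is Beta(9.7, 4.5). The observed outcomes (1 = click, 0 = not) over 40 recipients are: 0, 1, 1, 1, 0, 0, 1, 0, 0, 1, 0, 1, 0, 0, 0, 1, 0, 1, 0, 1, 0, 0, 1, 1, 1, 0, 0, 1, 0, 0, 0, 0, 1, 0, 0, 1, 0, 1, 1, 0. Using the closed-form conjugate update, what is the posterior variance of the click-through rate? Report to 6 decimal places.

The Beta prior is conjugate to a Binomial/Bernoulli likelihood; the update adds successes to α and failures to β.
Posterior: Beta(α+k, β+n−k) = Beta(9.7+17, 4.5+23) = Beta(26.7, 27.5).
Var = αβ/((α+β)²(α+β+1)) = 26.7·27.5/(54.2²·55.2) = 0.004528.

0.004528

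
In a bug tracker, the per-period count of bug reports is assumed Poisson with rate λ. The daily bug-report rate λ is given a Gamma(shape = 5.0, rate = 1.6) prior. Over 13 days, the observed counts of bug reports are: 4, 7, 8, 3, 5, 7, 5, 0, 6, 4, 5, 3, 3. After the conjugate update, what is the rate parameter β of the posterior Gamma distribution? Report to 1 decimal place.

With a Gamma(shape α, rate β) prior, the Poisson likelihood is conjugate: the posterior is Gamma(α + ΣXᵢ, β + n).
Sum of counts S = 60 over n = 13 days.
Posterior: Gamma(α+S, β+n) = Gamma(5.0+60, 1.6+13) = Gamma(65.0, 14.6).
Posterior β = 14.6.

14.6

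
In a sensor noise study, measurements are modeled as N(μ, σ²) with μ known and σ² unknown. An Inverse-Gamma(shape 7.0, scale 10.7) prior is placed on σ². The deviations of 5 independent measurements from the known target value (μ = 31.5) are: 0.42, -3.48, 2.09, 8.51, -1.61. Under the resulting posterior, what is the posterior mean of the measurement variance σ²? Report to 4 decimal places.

With known mean μ and an Inverse-Gamma(α, β) prior on σ², the Normal likelihood is conjugate: posterior is Inv-Gamma(α + n/2, β + Σ(xᵢ−μ)²/2).
Σ(xᵢ−μ)² = (0.42)² + (-3.48)² + (2.09)² + (8.51)² + (-1.61)² = 91.6671.
Posterior: Inv-Gamma(7.0 + 5/2, 10.7 + 91.6671/2) = Inv-Gamma(9.50, 56.53355).
E[σ²|data] = β/(α−1) = 56.53355/8.50 = 6.6510.

6.6510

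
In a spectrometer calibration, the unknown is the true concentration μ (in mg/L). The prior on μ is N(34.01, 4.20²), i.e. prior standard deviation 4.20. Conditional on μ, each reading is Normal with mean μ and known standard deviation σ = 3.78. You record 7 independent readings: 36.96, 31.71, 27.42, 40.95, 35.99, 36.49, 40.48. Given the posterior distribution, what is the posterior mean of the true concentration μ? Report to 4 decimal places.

For Normal data with known variance σ², a Normal(μ₀, σ₀²) prior on μ is conjugate. Posterior precision = 1/σ₀² + n/σ²; posterior mean is the precision-weighted average of μ₀ and x̄.
Σxᵢ = 36.96 + 31.71 + 27.42 + 40.95 + 35.99 + 36.49 + 40.48 = 250, so n·x̄ = 250.
σ₀² = 4.20² = 17.64, σ² = 3.78² = 14.2884; σ² + n·σ₀² = 14.2884 + 7·17.64 = 137.7684.
Posterior mean = (μ₀/σ₀² + n·x̄/σ²)/(1/σ₀² + n/σ²) = (σ²·μ₀ + σ₀²·n·x̄)/(σ² + n·σ₀²) = (14.2884·34.01 + 17.64·250)/137.7684 = 4895.948484/137.7684 = 35.5375.

35.5375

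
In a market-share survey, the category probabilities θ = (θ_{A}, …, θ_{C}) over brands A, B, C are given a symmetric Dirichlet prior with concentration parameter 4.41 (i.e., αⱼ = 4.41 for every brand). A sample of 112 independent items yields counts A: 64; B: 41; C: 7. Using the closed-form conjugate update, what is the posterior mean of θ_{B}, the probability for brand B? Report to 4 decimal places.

0.3626

The Dirichlet prior is conjugate to the Multinomial likelihood: each posterior αⱼ = prior αⱼ + observed count nⱼ.
Posterior concentration: (68.41, 45.41, 11.41), total = 125.23.
E[θ_{B}|data] = α_{B}/Σα = 45.41/125.23 = 0.3626.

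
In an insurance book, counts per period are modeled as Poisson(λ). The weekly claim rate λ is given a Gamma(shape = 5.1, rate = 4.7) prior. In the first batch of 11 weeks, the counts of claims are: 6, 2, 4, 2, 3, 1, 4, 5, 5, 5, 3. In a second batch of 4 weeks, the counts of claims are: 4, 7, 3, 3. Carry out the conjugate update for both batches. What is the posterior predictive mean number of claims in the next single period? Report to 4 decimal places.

With a Gamma(shape α, rate β) prior, the Poisson likelihood is conjugate: the posterior is Gamma(α + ΣXᵢ, β + n).
Batch 1: sum of counts S = 40 over n = 11 weeks.
After batch 1: Gamma(α+S, β+n) = Gamma(5.1+40, 4.7+11) = Gamma(45.1, 15.7).
Batch 2: sum of counts S = 17 over n = 4 weeks.
After batch 2: Gamma(α+S, β+n) = Gamma(45.1+17, 15.7+4) = Gamma(62.1, 19.7).
The predictive distribution for one future period is NegBinom with mean α/β = 3.1523.

3.1523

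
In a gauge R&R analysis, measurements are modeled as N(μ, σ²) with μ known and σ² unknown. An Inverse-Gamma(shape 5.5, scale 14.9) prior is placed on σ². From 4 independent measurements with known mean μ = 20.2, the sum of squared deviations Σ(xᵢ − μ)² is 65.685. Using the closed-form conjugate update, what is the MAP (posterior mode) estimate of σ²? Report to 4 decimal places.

5.6168

With known mean μ and an Inverse-Gamma(α, β) prior on σ², the Normal likelihood is conjugate: posterior is Inv-Gamma(α + n/2, β + Σ(xᵢ−μ)²/2).
Posterior: Inv-Gamma(5.5 + 4/2, 14.9 + 65.685/2) = Inv-Gamma(7.50, 47.7425).
Mode = β/(α+1) = 47.7425/8.50 = 5.6168.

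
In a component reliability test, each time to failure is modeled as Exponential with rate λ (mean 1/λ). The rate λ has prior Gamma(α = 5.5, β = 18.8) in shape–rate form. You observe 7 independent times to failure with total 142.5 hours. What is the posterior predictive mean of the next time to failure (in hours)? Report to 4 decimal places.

With a Gamma(shape α, rate β) prior on the exponential rate λ, the posterior after n observations with total T = Σxᵢ is Gamma(α+n, β+T).
Posterior: Gamma(5.5+7, 18.8+142.5) = Gamma(12.5, 161.3).
The predictive distribution for the next observation is Lomax; its mean is β/(α−1) = 161.3/11.5 = 14.0261.

14.0261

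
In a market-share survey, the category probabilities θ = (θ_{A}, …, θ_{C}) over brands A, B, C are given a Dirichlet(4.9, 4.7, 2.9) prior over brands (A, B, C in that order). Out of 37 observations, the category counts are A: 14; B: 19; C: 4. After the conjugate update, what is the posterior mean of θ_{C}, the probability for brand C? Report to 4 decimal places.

The Dirichlet prior is conjugate to the Multinomial likelihood: each posterior αⱼ = prior αⱼ + observed count nⱼ.
Posterior concentration: (18.9, 23.7, 6.9), total = 49.5.
E[θ_{C}|data] = α_{C}/Σα = 6.9/49.5 = 0.1394.

0.1394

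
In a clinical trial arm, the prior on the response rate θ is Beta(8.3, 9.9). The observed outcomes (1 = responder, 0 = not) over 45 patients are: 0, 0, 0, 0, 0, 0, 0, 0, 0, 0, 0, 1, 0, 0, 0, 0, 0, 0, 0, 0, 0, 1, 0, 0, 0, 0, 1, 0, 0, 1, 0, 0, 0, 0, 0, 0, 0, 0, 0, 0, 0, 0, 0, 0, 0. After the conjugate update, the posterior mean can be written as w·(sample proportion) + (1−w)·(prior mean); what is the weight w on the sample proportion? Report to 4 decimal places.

0.7120

The Beta prior is conjugate to a Binomial/Bernoulli likelihood; the update adds successes to α and failures to β.
Posterior mean = (α₀+k)/(α₀+β₀+n) = [n/(α₀+β₀+n)]·(k/n) + [(α₀+β₀)/(α₀+β₀+n)]·α₀/(α₀+β₀), so only n and the prior enter the weight.
The weight on the data is w = n/(α₀+β₀+n) = 45/(8.3+9.9+45) = 45/63.2 = 0.7120.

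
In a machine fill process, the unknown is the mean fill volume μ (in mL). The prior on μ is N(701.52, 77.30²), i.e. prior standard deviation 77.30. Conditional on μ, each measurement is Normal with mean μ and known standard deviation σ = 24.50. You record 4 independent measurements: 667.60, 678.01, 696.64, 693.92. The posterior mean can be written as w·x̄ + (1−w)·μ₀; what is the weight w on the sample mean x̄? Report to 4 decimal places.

For Normal data with known variance σ², a Normal(μ₀, σ₀²) prior on μ is conjugate. Posterior precision = 1/σ₀² + n/σ²; posterior mean is the precision-weighted average of μ₀ and x̄.
σ₀² = 77.30² = 5975.29, σ² = 24.50² = 600.25. Prior precision 1/σ₀² = 1/5975.29; data precision n/σ² = 4/600.25.
w = (n/σ²)/(1/σ₀² + n/σ²) = n·σ₀²/(σ² + n·σ₀²) = 4·5975.29/(600.25 + 4·5975.29) = 23901.16/24501.41 = 0.9755.

0.9755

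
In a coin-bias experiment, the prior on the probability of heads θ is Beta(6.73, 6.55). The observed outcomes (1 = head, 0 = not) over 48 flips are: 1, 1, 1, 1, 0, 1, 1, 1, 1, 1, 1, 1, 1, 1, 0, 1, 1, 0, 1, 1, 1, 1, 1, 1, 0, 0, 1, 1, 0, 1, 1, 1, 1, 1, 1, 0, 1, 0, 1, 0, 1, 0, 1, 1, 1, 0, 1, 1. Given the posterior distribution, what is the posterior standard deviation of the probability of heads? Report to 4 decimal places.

The Beta prior is conjugate to a Binomial/Bernoulli likelihood; the update adds successes to α and failures to β.
Posterior: Beta(α+k, β+n−k) = Beta(6.73+37, 6.55+11) = Beta(43.73, 17.55).
Var = αβ/((α+β)²(α+β+1)) = 43.73·17.55/(61.28²·62.28) = 0.00328149; SD = √0.00328149 = 0.0573.

0.0573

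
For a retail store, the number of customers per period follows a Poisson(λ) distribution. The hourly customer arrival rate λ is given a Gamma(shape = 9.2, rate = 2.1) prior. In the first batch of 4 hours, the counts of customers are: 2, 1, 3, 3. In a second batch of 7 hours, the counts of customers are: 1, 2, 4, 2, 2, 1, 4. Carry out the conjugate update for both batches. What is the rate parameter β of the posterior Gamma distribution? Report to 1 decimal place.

13.1

With a Gamma(shape α, rate β) prior, the Poisson likelihood is conjugate: the posterior is Gamma(α + ΣXᵢ, β + n).
Batch 1: sum of counts S = 9 over n = 4 hours.
After batch 1: Gamma(α+S, β+n) = Gamma(9.2+9, 2.1+4) = Gamma(18.2, 6.1).
Batch 2: sum of counts S = 16 over n = 7 hours.
After batch 2: Gamma(α+S, β+n) = Gamma(18.2+16, 6.1+7) = Gamma(34.2, 13.1).
Posterior β = 13.1.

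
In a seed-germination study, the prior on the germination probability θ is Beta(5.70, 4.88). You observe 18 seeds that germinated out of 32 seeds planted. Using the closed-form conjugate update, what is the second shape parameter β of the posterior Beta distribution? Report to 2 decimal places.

The Beta prior is conjugate to a Binomial/Bernoulli likelihood; the update adds successes to α and failures to β.
Posterior: Beta(α+k, β+n−k) = Beta(5.70+18, 4.88+14) = Beta(23.70, 18.88).
Posterior β = 18.88.

18.88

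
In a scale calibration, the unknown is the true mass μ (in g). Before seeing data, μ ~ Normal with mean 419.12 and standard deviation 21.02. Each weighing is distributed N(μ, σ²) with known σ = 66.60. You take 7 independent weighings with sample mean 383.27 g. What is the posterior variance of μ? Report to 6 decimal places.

For Normal data with known variance σ², a Normal(μ₀, σ₀²) prior on μ is conjugate. Posterior precision = 1/σ₀² + n/σ²; posterior mean is the precision-weighted average of μ₀ and x̄.
σ₀² = 21.02² = 441.8404, σ² = 66.60² = 4435.56; σ² + n·σ₀² = 4435.56 + 7·441.8404 = 7528.4428.
Posterior precision = 1/σ₀² + n/σ² = 1/441.8404 + 7/4435.56 = (σ² + n·σ₀²)/(σ₀²σ²) = 7528.4428/(441.8404·4435.56); posterior variance σₙ² = σ₀²σ²/(σ² + n·σ₀²) = 441.8404·4435.56/7528.4428 = 260.320714.

260.320714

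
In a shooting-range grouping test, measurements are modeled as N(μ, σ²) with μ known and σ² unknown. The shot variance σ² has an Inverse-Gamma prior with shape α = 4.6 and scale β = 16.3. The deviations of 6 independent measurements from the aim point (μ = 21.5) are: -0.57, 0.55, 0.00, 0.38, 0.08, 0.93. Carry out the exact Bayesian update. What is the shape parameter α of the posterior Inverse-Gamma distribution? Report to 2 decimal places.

With known mean μ and an Inverse-Gamma(α, β) prior on σ², the Normal likelihood is conjugate: posterior is Inv-Gamma(α + n/2, β + Σ(xᵢ−μ)²/2).
Σ(xᵢ−μ)² = (-0.57)² + (0.55)² + (0.00)² + (0.38)² + (0.08)² + (0.93)² = 1.6431.
Posterior: Inv-Gamma(4.6 + 6/2, 16.3 + 1.6431/2) = Inv-Gamma(7.60, 17.12155).
Posterior α = 7.60.

7.60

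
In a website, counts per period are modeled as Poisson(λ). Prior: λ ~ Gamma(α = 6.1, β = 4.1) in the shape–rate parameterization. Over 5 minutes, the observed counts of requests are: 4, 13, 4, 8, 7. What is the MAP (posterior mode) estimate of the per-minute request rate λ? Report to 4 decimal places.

4.5165

With a Gamma(shape α, rate β) prior, the Poisson likelihood is conjugate: the posterior is Gamma(α + ΣXᵢ, β + n).
Sum of counts S = 36 over n = 5 minutes.
Posterior: Gamma(α+S, β+n) = Gamma(6.1+36, 4.1+5) = Gamma(42.1, 9.1).
Mode of Gamma(α,β) for α≥1 is (α−1)/β = 41.1/9.1 = 4.5165.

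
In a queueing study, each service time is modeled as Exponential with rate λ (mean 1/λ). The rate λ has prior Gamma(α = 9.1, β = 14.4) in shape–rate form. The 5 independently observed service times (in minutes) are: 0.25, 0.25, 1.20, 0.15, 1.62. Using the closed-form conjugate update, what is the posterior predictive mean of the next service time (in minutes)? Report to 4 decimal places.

With a Gamma(shape α, rate β) prior on the exponential rate λ, the posterior after n observations with total T = Σxᵢ is Gamma(α+n, β+T).
Sum of observations T = 3.47 minutes; n = 5.
Posterior: Gamma(9.1+5, 14.4+3.47) = Gamma(14.1, 17.87).
The predictive distribution for the next observation is Lomax; its mean is β/(α−1) = 17.87/13.1 = 1.3641.

1.3641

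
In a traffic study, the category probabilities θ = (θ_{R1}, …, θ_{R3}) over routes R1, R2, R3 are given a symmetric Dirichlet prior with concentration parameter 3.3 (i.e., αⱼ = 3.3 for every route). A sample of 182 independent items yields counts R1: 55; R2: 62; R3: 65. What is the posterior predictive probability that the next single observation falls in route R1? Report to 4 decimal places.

0.3038

The Dirichlet prior is conjugate to the Multinomial likelihood: each posterior αⱼ = prior αⱼ + observed count nⱼ.
Posterior concentration: (58.3, 65.3, 68.3), total = 191.9.
P(next = R1 | data) = α_{R1}/Σα = 0.3038.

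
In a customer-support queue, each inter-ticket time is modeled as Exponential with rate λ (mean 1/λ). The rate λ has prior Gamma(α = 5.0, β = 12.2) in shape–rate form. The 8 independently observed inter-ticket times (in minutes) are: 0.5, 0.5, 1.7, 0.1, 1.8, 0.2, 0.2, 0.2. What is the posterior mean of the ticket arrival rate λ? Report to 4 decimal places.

With a Gamma(shape α, rate β) prior on the exponential rate λ, the posterior after n observations with total T = Σxᵢ is Gamma(α+n, β+T).
Sum of observations T = 5.2 minutes; n = 8.
Posterior: Gamma(5.0+8, 12.2+5.2) = Gamma(13.0, 17.4).
Posterior mean of λ = α/β = 13.0/17.4 = 0.7471.

0.7471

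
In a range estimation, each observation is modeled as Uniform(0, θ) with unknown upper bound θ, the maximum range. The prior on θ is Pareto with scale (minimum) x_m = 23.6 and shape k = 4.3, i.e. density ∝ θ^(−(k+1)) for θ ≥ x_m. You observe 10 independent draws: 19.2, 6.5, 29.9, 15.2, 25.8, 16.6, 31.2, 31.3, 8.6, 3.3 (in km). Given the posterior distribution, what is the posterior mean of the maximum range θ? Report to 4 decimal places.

A Pareto(scale x_m, shape k) prior on the upper bound θ of Uniform(0, θ) is conjugate: posterior is Pareto(max(x_m, max xᵢ), k + n).
Sample maximum = 31.3; prior scale x_m = 23.6 → posterior scale = max = 31.3.
Posterior shape = 4.3 + 10 = 14.3.
E[θ|data] = k·x_m/(k−1) = 14.3·31.3/13.3 = 33.6534.

33.6534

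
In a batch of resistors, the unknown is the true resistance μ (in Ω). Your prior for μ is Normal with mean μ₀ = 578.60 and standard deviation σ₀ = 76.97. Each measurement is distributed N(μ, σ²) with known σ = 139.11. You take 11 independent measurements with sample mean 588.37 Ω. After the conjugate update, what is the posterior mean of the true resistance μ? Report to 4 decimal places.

586.1331

For Normal data with known variance σ², a Normal(μ₀, σ₀²) prior on μ is conjugate. Posterior precision = 1/σ₀² + n/σ²; posterior mean is the precision-weighted average of μ₀ and x̄.
n·x̄ = 11·588.37 = 6472.07.
σ₀² = 76.97² = 5924.3809, σ² = 139.11² = 19351.5921; σ² + n·σ₀² = 19351.5921 + 11·5924.3809 = 84519.782.
Posterior mean = (μ₀/σ₀² + n·x̄/σ²)/(1/σ₀² + n/σ²) = (σ²·μ₀ + σ₀²·n·x̄)/(σ² + n·σ₀²) = (19351.5921·578.60 + 5924.3809·6472.07)/84519.782 = 49539839.080523/84519.782 = 586.1331.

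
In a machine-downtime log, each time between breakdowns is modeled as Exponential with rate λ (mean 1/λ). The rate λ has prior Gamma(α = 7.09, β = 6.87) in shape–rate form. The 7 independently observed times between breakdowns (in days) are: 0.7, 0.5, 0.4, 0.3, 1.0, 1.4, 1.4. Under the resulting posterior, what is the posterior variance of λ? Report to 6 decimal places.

With a Gamma(shape α, rate β) prior on the exponential rate λ, the posterior after n observations with total T = Σxᵢ is Gamma(α+n, β+T).
Sum of observations T = 5.7 days; n = 7.
Posterior: Gamma(7.09+7, 6.87+5.7) = Gamma(14.09, 12.57).
Var = α/β² = 0.089174.

0.089174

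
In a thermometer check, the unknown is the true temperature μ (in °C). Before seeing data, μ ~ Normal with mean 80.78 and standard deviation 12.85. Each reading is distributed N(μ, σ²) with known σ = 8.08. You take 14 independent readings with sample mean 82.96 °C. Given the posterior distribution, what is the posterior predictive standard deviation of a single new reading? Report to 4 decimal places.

8.3559

For Normal data with known variance σ², a Normal(μ₀, σ₀²) prior on μ is conjugate. Posterior precision = 1/σ₀² + n/σ²; posterior mean is the precision-weighted average of μ₀ and x̄.
σ₀² = 12.85² = 165.1225, σ² = 8.08² = 65.2864; σ² + n·σ₀² = 65.2864 + 14·165.1225 = 2377.0014.
Posterior precision = 1/σ₀² + n/σ² = 1/165.1225 + 14/65.2864 = (σ² + n·σ₀²)/(σ₀²σ²) = 2377.0014/(165.1225·65.2864); posterior variance σₙ² = σ₀²σ²/(σ² + n·σ₀²) = 165.1225·65.2864/2377.0014 = 4.535232.
Predictive variance for one new observation = σₙ² + σ² = 165.1225·65.2864/2377.0014 + 65.2864 = σ²·(σ₀² + 2377.0014)/2377.0014 = 65.2864·2542.1239/2377.0014 = 69.821632; SD = √(65.2864·2542.1239/2377.0014) = 8.3559.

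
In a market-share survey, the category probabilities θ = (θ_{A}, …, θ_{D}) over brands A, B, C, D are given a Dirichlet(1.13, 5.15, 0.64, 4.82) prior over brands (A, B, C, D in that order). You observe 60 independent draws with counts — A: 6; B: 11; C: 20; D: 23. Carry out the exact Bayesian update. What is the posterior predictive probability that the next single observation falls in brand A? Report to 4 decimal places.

0.0994

The Dirichlet prior is conjugate to the Multinomial likelihood: each posterior αⱼ = prior αⱼ + observed count nⱼ.
Posterior concentration: (7.13, 16.15, 20.64, 27.82), total = 71.74.
P(next = A | data) = α_{A}/Σα = 0.0994.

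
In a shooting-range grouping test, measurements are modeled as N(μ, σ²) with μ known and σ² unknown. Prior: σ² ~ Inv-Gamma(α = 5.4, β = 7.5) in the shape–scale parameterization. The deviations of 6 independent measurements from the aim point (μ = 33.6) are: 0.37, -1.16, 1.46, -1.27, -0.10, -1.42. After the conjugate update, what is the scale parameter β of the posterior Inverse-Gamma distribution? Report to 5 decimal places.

11.12670

With known mean μ and an Inverse-Gamma(α, β) prior on σ², the Normal likelihood is conjugate: posterior is Inv-Gamma(α + n/2, β + Σ(xᵢ−μ)²/2).
Σ(xᵢ−μ)² = (0.37)² + (-1.16)² + (1.46)² + (-1.27)² + (-0.10)² + (-1.42)² = 7.2534.
Posterior: Inv-Gamma(5.4 + 6/2, 7.5 + 7.2534/2) = Inv-Gamma(8.40, 11.12670).
Posterior β = 11.12670.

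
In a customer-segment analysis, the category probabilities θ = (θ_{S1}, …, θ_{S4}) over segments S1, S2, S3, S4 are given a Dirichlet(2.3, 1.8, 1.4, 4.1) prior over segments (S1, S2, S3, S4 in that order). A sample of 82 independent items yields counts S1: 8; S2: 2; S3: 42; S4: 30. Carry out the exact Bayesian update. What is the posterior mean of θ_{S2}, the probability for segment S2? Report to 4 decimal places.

0.0415

The Dirichlet prior is conjugate to the Multinomial likelihood: each posterior αⱼ = prior αⱼ + observed count nⱼ.
Posterior concentration: (10.3, 3.8, 43.4, 34.1), total = 91.6.
E[θ_{S2}|data] = α_{S2}/Σα = 3.8/91.6 = 0.0415.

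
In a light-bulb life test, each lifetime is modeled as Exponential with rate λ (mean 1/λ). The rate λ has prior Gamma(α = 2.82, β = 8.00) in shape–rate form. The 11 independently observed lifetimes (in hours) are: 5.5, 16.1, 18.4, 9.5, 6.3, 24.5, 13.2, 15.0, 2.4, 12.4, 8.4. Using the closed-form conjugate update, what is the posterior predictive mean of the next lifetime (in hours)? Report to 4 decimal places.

With a Gamma(shape α, rate β) prior on the exponential rate λ, the posterior after n observations with total T = Σxᵢ is Gamma(α+n, β+T).
Sum of observations T = 131.7 hours; n = 11.
Posterior: Gamma(2.82+11, 8.00+131.7) = Gamma(13.82, 139.70).
The predictive distribution for the next observation is Lomax; its mean is β/(α−1) = 139.70/12.82 = 10.8970.

10.8970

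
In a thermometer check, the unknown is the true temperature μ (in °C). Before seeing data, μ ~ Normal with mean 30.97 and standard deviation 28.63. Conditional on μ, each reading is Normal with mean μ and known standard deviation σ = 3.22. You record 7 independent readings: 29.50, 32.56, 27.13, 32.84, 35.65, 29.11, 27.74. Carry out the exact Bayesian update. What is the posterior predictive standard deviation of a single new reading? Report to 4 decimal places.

For Normal data with known variance σ², a Normal(μ₀, σ₀²) prior on μ is conjugate. Posterior precision = 1/σ₀² + n/σ²; posterior mean is the precision-weighted average of μ₀ and x̄.
σ₀² = 28.63² = 819.6769, σ² = 3.22² = 10.3684; σ² + n·σ₀² = 10.3684 + 7·819.6769 = 5748.1067.
Posterior precision = 1/σ₀² + n/σ² = 1/819.6769 + 7/10.3684 = (σ² + n·σ₀²)/(σ₀²σ²) = 5748.1067/(819.6769·10.3684); posterior variance σₙ² = σ₀²σ²/(σ² + n·σ₀²) = 819.6769·10.3684/5748.1067 = 1.478528.
Predictive variance for one new observation = σₙ² + σ² = 819.6769·10.3684/5748.1067 + 10.3684 = σ²·(σ₀² + 5748.1067)/5748.1067 = 10.3684·6567.7836/5748.1067 = 11.846928; SD = √(10.3684·6567.7836/5748.1067) = 3.4419.

3.4419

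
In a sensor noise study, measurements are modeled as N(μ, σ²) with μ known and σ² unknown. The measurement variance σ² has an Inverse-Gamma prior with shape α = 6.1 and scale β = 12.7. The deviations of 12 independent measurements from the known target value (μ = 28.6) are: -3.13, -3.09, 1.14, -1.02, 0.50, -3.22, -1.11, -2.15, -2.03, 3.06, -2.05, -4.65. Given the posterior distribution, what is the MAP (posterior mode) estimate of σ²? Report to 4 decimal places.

3.9262

With known mean μ and an Inverse-Gamma(α, β) prior on σ², the Normal likelihood is conjugate: posterior is Inv-Gamma(α + n/2, β + Σ(xᵢ−μ)²/2).
Σ(xᵢ−μ)² = (-3.13)² + (-3.09)² + (1.14)² + (-1.02)² + (0.50)² + (-3.22)² + (-1.11)² + (-2.15)² + (-2.03)² + (3.06)² + (-2.05)² + (-4.65)² = 77.4675.
Posterior: Inv-Gamma(6.1 + 12/2, 12.7 + 77.4675/2) = Inv-Gamma(12.10, 51.43375).
Mode = β/(α+1) = 51.43375/13.10 = 3.9262.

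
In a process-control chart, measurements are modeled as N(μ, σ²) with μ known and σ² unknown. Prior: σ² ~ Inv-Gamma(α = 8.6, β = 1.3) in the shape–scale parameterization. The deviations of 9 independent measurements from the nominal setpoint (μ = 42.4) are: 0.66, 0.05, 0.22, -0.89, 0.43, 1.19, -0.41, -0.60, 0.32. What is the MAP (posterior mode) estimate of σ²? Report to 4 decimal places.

With known mean μ and an Inverse-Gamma(α, β) prior on σ², the Normal likelihood is conjugate: posterior is Inv-Gamma(α + n/2, β + Σ(xᵢ−μ)²/2).
Σ(xᵢ−μ)² = (0.66)² + (0.05)² + (0.22)² + (-0.89)² + (0.43)² + (1.19)² + (-0.41)² + (-0.60)² + (0.32)² = 3.5101.
Posterior: Inv-Gamma(8.6 + 9/2, 1.3 + 3.5101/2) = Inv-Gamma(13.10, 3.05505).
Mode = β/(α+1) = 3.05505/14.10 = 0.2167.

0.2167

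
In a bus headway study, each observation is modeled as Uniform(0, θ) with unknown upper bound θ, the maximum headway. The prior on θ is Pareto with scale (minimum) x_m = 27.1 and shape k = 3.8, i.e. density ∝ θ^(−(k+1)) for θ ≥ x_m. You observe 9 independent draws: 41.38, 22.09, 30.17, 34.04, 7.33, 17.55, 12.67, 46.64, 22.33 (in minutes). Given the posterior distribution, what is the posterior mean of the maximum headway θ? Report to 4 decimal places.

50.5925

A Pareto(scale x_m, shape k) prior on the upper bound θ of Uniform(0, θ) is conjugate: posterior is Pareto(max(x_m, max xᵢ), k + n).
Sample maximum = 46.64; prior scale x_m = 27.1 → posterior scale = max = 46.64.
Posterior shape = 3.8 + 9 = 12.8.
E[θ|data] = k·x_m/(k−1) = 12.8·46.64/11.8 = 50.5925.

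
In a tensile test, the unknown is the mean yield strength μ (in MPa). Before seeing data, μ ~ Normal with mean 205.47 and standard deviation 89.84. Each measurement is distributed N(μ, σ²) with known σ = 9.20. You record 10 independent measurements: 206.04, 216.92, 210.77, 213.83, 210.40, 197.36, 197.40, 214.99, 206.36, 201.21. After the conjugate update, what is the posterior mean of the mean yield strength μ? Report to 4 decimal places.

For Normal data with known variance σ², a Normal(μ₀, σ₀²) prior on μ is conjugate. Posterior precision = 1/σ₀² + n/σ²; posterior mean is the precision-weighted average of μ₀ and x̄.
Σxᵢ = 206.04 + 216.92 + 210.77 + 213.83 + 210.40 + 197.36 + 197.40 + 214.99 + 206.36 + 201.21 = 2075.28, so n·x̄ = 2075.28.
σ₀² = 89.84² = 8071.2256, σ² = 9.20² = 84.64; σ² + n·σ₀² = 84.64 + 10·8071.2256 = 80796.896.
Posterior mean = (μ₀/σ₀² + n·x̄/σ²)/(1/σ₀² + n/σ²) = (σ²·μ₀ + σ₀²·n·x̄)/(σ² + n·σ₀²) = (84.64·205.47 + 8071.2256·2075.28)/80796.896 = 16767444.043968/80796.896 = 207.5258.

207.5258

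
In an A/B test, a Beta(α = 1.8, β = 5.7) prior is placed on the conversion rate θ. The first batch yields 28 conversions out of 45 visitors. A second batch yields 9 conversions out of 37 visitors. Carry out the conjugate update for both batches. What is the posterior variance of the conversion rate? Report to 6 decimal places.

0.002714

The Beta prior is conjugate to a Binomial/Bernoulli likelihood; the update adds successes to α and failures to β.
After batch 1: Beta(1.8+28, 5.7+17) = Beta(29.8, 22.7).
After batch 2: Beta(29.8+9, 22.7+28) = Beta(38.8, 50.7).
Var = αβ/((α+β)²(α+β+1)) = 38.8·50.7/(89.5²·90.5) = 0.002714.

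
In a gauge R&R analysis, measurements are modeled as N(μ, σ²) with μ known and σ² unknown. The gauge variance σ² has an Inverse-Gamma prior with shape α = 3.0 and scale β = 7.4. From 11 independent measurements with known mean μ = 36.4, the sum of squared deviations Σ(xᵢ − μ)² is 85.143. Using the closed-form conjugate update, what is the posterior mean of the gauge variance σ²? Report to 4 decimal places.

6.6629

With known mean μ and an Inverse-Gamma(α, β) prior on σ², the Normal likelihood is conjugate: posterior is Inv-Gamma(α + n/2, β + Σ(xᵢ−μ)²/2).
Posterior: Inv-Gamma(3.0 + 11/2, 7.4 + 85.143/2) = Inv-Gamma(8.50, 49.9715).
E[σ²|data] = β/(α−1) = 49.9715/7.50 = 6.6629.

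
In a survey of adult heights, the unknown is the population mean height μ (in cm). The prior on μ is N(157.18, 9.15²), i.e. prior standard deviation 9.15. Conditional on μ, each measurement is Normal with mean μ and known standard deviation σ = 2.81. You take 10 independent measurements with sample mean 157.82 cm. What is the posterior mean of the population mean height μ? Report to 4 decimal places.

157.8140

For Normal data with known variance σ², a Normal(μ₀, σ₀²) prior on μ is conjugate. Posterior precision = 1/σ₀² + n/σ²; posterior mean is the precision-weighted average of μ₀ and x̄.
n·x̄ = 10·157.82 = 1578.2.
σ₀² = 9.15² = 83.7225, σ² = 2.81² = 7.8961; σ² + n·σ₀² = 7.8961 + 10·83.7225 = 845.1211.
Posterior mean = (μ₀/σ₀² + n·x̄/σ²)/(1/σ₀² + n/σ²) = (σ²·μ₀ + σ₀²·n·x̄)/(σ² + n·σ₀²) = (7.8961·157.18 + 83.7225·1578.2)/845.1211 = 133371.958498/845.1211 = 157.8140.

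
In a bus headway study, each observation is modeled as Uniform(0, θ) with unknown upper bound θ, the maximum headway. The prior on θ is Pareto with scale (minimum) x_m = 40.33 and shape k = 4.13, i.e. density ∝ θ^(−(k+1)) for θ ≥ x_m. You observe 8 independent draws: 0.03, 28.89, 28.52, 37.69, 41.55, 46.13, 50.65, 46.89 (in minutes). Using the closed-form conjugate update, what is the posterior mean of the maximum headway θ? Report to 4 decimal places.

55.2008

A Pareto(scale x_m, shape k) prior on the upper bound θ of Uniform(0, θ) is conjugate: posterior is Pareto(max(x_m, max xᵢ), k + n).
Sample maximum = 50.65; prior scale x_m = 40.33 → posterior scale = max = 50.65.
Posterior shape = 4.13 + 8 = 12.13.
E[θ|data] = k·x_m/(k−1) = 12.13·50.65/11.13 = 55.2008.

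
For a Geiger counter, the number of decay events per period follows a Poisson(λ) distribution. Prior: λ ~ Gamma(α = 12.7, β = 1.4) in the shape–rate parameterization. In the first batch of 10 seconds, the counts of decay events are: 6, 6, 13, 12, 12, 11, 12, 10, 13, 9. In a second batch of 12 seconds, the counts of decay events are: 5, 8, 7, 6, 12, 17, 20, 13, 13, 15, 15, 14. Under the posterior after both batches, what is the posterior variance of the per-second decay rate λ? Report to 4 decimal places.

With a Gamma(shape α, rate β) prior, the Poisson likelihood is conjugate: the posterior is Gamma(α + ΣXᵢ, β + n).
Batch 1: sum of counts S = 104 over n = 10 seconds.
After batch 1: Gamma(α+S, β+n) = Gamma(12.7+104, 1.4+10) = Gamma(116.7, 11.4).
Batch 2: sum of counts S = 145 over n = 12 seconds.
After batch 2: Gamma(α+S, β+n) = Gamma(116.7+145, 11.4+12) = Gamma(261.7, 23.4).
Var = α/β² = 261.7/23.4² = 0.4779.

0.4779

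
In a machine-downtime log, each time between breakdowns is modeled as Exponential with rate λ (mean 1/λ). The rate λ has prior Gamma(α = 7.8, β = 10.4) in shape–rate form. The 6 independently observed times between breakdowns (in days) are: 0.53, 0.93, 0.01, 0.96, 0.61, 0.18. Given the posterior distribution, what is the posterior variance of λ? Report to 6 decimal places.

With a Gamma(shape α, rate β) prior on the exponential rate λ, the posterior after n observations with total T = Σxᵢ is Gamma(α+n, β+T).
Sum of observations T = 3.22 days; n = 6.
Posterior: Gamma(7.8+6, 10.4+3.22) = Gamma(13.8, 13.62).
Var = α/β² = 0.074392.

0.074392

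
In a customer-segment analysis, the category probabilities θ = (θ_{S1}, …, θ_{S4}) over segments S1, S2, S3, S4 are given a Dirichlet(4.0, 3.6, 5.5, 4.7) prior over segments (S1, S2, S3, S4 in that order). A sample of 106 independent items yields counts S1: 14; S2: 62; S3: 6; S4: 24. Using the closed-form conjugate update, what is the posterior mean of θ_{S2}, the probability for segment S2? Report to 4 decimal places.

0.5299

The Dirichlet prior is conjugate to the Multinomial likelihood: each posterior αⱼ = prior αⱼ + observed count nⱼ.
Posterior concentration: (18.0, 65.6, 11.5, 28.7), total = 123.8.
E[θ_{S2}|data] = α_{S2}/Σα = 65.6/123.8 = 0.5299.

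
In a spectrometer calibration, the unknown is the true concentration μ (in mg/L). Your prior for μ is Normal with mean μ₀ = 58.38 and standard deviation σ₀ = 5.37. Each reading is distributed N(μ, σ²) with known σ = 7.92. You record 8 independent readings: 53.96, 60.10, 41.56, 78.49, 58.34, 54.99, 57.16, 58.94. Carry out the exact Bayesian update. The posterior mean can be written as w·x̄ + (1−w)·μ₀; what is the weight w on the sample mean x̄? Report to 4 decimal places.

For Normal data with known variance σ², a Normal(μ₀, σ₀²) prior on μ is conjugate. Posterior precision = 1/σ₀² + n/σ²; posterior mean is the precision-weighted average of μ₀ and x̄.
σ₀² = 5.37² = 28.8369, σ² = 7.92² = 62.7264. Prior precision 1/σ₀² = 1/28.8369; data precision n/σ² = 8/62.7264.
w = (n/σ²)/(1/σ₀² + n/σ²) = n·σ₀²/(σ² + n·σ₀²) = 8·28.8369/(62.7264 + 8·28.8369) = 230.6952/293.4216 = 0.7862.

0.7862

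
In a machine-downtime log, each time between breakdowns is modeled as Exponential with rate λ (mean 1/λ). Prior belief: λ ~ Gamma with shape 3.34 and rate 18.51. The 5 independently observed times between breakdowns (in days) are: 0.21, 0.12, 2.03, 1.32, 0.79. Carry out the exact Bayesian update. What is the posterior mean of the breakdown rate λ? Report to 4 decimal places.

0.3629

With a Gamma(shape α, rate β) prior on the exponential rate λ, the posterior after n observations with total T = Σxᵢ is Gamma(α+n, β+T).
Sum of observations T = 4.47 days; n = 5.
Posterior: Gamma(3.34+5, 18.51+4.47) = Gamma(8.34, 22.98).
Posterior mean of λ = α/β = 8.34/22.98 = 0.3629.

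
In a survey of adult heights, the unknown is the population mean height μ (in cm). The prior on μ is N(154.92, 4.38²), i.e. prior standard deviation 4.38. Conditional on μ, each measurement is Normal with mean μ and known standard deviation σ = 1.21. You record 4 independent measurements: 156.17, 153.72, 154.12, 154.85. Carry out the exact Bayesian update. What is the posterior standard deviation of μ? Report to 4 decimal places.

0.5993

For Normal data with known variance σ², a Normal(μ₀, σ₀²) prior on μ is conjugate. Posterior precision = 1/σ₀² + n/σ²; posterior mean is the precision-weighted average of μ₀ and x̄.
σ₀² = 4.38² = 19.1844, σ² = 1.21² = 1.4641; σ² + n·σ₀² = 1.4641 + 4·19.1844 = 78.2017.
Posterior precision = 1/σ₀² + n/σ² = 1/19.1844 + 4/1.4641 = (σ² + n·σ₀²)/(σ₀²σ²) = 78.2017/(19.1844·1.4641); posterior variance σₙ² = σ₀²σ²/(σ² + n·σ₀²) = 19.1844·1.4641/78.2017 = 0.359172.
Posterior SD = √σₙ² = √(19.1844·1.4641/78.2017) = 0.5993.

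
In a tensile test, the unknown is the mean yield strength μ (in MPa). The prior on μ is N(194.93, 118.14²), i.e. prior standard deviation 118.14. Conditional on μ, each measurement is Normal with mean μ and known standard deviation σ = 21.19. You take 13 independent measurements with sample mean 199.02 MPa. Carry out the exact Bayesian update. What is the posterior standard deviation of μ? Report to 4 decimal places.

For Normal data with known variance σ², a Normal(μ₀, σ₀²) prior on μ is conjugate. Posterior precision = 1/σ₀² + n/σ²; posterior mean is the precision-weighted average of μ₀ and x̄.
σ₀² = 118.14² = 13957.0596, σ² = 21.19² = 449.0161; σ² + n·σ₀² = 449.0161 + 13·13957.0596 = 181890.7909.
Posterior precision = 1/σ₀² + n/σ² = 1/13957.0596 + 13/449.0161 = (σ² + n·σ₀²)/(σ₀²σ²) = 181890.7909/(13957.0596·449.0161); posterior variance σₙ² = σ₀²σ²/(σ² + n·σ₀²) = 13957.0596·449.0161/181890.7909 = 34.454435.
Posterior SD = √σₙ² = √(13957.0596·449.0161/181890.7909) = 5.8698.

5.8698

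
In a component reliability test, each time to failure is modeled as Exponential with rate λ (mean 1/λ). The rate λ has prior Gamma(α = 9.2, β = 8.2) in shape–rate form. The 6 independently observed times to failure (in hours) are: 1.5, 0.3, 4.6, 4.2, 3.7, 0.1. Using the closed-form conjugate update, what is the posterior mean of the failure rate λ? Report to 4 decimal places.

0.6726

With a Gamma(shape α, rate β) prior on the exponential rate λ, the posterior after n observations with total T = Σxᵢ is Gamma(α+n, β+T).
Sum of observations T = 14.4 hours; n = 6.
Posterior: Gamma(9.2+6, 8.2+14.4) = Gamma(15.2, 22.6).
Posterior mean of λ = α/β = 15.2/22.6 = 0.6726.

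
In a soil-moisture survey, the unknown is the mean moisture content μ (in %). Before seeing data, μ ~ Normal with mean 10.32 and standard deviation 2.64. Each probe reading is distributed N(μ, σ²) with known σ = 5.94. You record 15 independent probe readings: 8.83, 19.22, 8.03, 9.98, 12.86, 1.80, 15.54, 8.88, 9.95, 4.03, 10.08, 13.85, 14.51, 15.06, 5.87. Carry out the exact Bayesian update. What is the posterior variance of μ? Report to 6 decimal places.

For Normal data with known variance σ², a Normal(μ₀, σ₀²) prior on μ is conjugate. Posterior precision = 1/σ₀² + n/σ²; posterior mean is the precision-weighted average of μ₀ and x̄.
σ₀² = 2.64² = 6.9696, σ² = 5.94² = 35.2836; σ² + n·σ₀² = 35.2836 + 15·6.9696 = 139.8276.
Posterior precision = 1/σ₀² + n/σ² = 1/6.9696 + 15/35.2836 = (σ² + n·σ₀²)/(σ₀²σ²) = 139.8276/(6.9696·35.2836); posterior variance σₙ² = σ₀²σ²/(σ² + n·σ₀²) = 6.9696·35.2836/139.8276 = 1.758684.

1.758684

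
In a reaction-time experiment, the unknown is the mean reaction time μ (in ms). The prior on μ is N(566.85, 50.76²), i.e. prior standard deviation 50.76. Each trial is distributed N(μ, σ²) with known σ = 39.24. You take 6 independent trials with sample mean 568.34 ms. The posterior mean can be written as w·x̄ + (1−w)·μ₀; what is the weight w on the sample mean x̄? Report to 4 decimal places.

For Normal data with known variance σ², a Normal(μ₀, σ₀²) prior on μ is conjugate. Posterior precision = 1/σ₀² + n/σ²; posterior mean is the precision-weighted average of μ₀ and x̄.
σ₀² = 50.76² = 2576.5776, σ² = 39.24² = 1539.7776. Prior precision 1/σ₀² = 1/2576.5776; data precision n/σ² = 6/1539.7776.
w = (n/σ²)/(1/σ₀² + n/σ²) = n·σ₀²/(σ² + n·σ₀²) = 6·2576.5776/(1539.7776 + 6·2576.5776) = 15459.4656/16999.2432 = 0.9094.

0.9094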